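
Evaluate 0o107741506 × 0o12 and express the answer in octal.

0o1317320274

Multiply each base-8 digit by 10, carrying:
  6×10 = 60 → write 4 carry 7
  0×10+7 = 7 → write 7
  5×10 = 50 → write 2 carry 6
  1×10+6 = 16 → write 0 carry 2
  4×10+2 = 42 → write 2 carry 5
  7×10+5 = 75 → write 3 carry 9
  7×10+9 = 79 → write 7 carry 9
  0×10+9 = 9 → write 1 carry 1
  1×10+1 = 11 → write 3 carry 1
  remaining carry: 1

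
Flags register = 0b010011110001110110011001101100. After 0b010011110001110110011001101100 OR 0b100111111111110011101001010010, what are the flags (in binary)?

OR bit by bit (1 where either bit is 1):
  010011110001110110011001101100
| 100111111111110011101001010010
= 110111111111110111111001111110

0b110111111111110111111001111110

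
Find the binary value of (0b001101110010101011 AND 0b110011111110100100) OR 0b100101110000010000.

0b001101110010101011 AND 0b110011111110100100 = 0b000001110010100000.
Then OR with 0b100101110000010000.

0b100101110010110000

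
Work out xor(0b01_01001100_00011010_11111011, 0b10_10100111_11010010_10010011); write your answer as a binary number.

XOR bit by bit (1 where the bits differ):
  01010011000001101011111011
^ 10101001111101001010010011
= 11111010111100100001101000

0b11111010111100100001101000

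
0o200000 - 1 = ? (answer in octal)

The trailing 5 digits are 0, so subtracting 1 borrows through: they become 7 and the next digit up decrements.

0o177777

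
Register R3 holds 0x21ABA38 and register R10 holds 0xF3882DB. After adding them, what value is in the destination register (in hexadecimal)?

Add column by column in base 16, right to left:
  8+B = 3 carry 1
  3+D+1 = 1 carry 1
  A+2+1 = D
  B+8 = 3 carry 1
  A+8+1 = 3 carry 1
  1+3+1 = 5
  2+F = 1 carry 1
  final carry 1

0x11533D13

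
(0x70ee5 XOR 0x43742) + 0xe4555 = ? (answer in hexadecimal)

0x117efc

First 0x70ee5 XOR 0x43742 = 0x339a7.
Add column by column in base 16, right to left:
  7+5 = c
  a+5 = f
  9+5 = e
  3+4 = 7
  3+e = 1 carry 1
  final carry 1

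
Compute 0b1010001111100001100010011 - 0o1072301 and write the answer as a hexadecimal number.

0x1434E52

0b1010001111100001100010011 = 0x147C313 in hexadecimal.
0o1072301 = 0x474C1 in hexadecimal.
Subtract column by column in base 16:
  3-1 → 2
  1-C → 5 (borrow)
  3-4-1 → E (borrow)
  C-7-1 → 4
  7-4 → 3
  4-0 → 4
  1-0 → 1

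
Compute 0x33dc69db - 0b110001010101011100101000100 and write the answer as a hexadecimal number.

0x2db1b097

0b110001010101011100101000100 = 0x62ab944 in hexadecimal.
Subtract column by column in base 16:
  b-4 → 7
  d-4 → 9
  9-9 → 0
  6-b → b (borrow)
  c-a-1 → 1
  d-2 → b
  3-6 → d (borrow)
  3-0-1 → 2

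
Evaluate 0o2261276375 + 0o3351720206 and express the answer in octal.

Add column by column in base 8, right to left:
  5+6 = 3 carry 1
  7+0+1 = 0 carry 1
  3+2+1 = 6
  6+0 = 6
  7+2 = 1 carry 1
  2+7+1 = 2 carry 1
  1+1+1 = 3
  6+5 = 3 carry 1
  2+3+1 = 6
  2+3 = 5

0o5633216603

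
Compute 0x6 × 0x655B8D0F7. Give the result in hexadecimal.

Multiply each base-16 digit by 6, carrying:
  7×6 = 42 → write A carry 2
  F×6+2 = 92 → write C carry 5
  0×6+5 = 5 → write 5
  D×6 = 78 → write E carry 4
  8×6+4 = 52 → write 4 carry 3
  B×6+3 = 69 → write 5 carry 4
  5×6+4 = 34 → write 2 carry 2
  5×6+2 = 32 → write 0 carry 2
  6×6+2 = 38 → write 6 carry 2
  remaining carry: 2

0x260254E5CA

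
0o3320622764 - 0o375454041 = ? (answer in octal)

0o2723146723

Subtract column by column in base 8:
  4-1 → 3
  6-4 → 2
  7-0 → 7
  2-4 → 6 (borrow)
  2-5-1 → 4 (borrow)
  6-4-1 → 1
  0-5 → 3 (borrow)
  2-7-1 → 2 (borrow)
  3-3-1 → 7 (borrow)
  3-0-1 → 2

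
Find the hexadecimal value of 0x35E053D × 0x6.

0x14341F6E

Multiply each base-16 digit by 6, carrying:
  D×6 = 78 → write E carry 4
  3×6+4 = 22 → write 6 carry 1
  5×6+1 = 31 → write F carry 1
  0×6+1 = 1 → write 1
  E×6 = 84 → write 4 carry 5
  5×6+5 = 35 → write 3 carry 2
  3×6+2 = 20 → write 4 carry 1
  remaining carry: 1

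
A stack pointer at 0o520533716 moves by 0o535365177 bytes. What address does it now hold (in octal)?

Add column by column in base 8, right to left:
  6+7 = 5 carry 1
  1+7+1 = 1 carry 1
  7+1+1 = 1 carry 1
  3+5+1 = 1 carry 1
  3+6+1 = 2 carry 1
  5+3+1 = 1 carry 1
  0+5+1 = 6
  2+3 = 5
  5+5 = 2 carry 1
  final carry 1

0o1256121115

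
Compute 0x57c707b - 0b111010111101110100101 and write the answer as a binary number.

0x57c707b = 0b101011111000111000001111011 in binary.
Subtract column by column in base 2:
  1-1 → 0
  1-0 → 1
  0-1 → 1 (borrow)
  1-0-1 → 0
  1-0 → 1
  1-1 → 0
  1-0 → 1
  0-1 → 1 (borrow)
  0-1-1 → 0 (borrow)
  0-1-1 → 0 (borrow)
  0-0-1 → 1 (borrow)
  0-1-1 → 0 (borrow)
  1-1-1 → 1 (borrow)
  1-1-1 → 1 (borrow)
  1-1-1 → 1 (borrow)
  0-0-1 → 1 (borrow)
  0-1-1 → 0 (borrow)
  0-0-1 → 1 (borrow)
  1-1-1 → 1 (borrow)
  1-1-1 → 1 (borrow)
  1-1-1 → 1 (borrow)
  1-0-1 → 0
  1-0 → 1
  0-0 → 0
  1-0 → 1
  0-0 → 0
  1-0 → 1

0b101010111101111010011010110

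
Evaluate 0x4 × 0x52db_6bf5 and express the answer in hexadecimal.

Multiply each base-16 digit by 4, carrying:
  5×4 = 20 → write 4 carry 1
  f×4+1 = 61 → write d carry 3
  b×4+3 = 47 → write f carry 2
  6×4+2 = 26 → write a carry 1
  b×4+1 = 45 → write d carry 2
  d×4+2 = 54 → write 6 carry 3
  2×4+3 = 11 → write b
  5×4 = 20 → write 4 carry 1
  remaining carry: 1

0x14b6dafd4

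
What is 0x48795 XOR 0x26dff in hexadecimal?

XOR each hex digit independently (no carries):
  4^2=6, 8^6=e, 7^d=a, 9^f=6, 5^f=a

0x6ea6a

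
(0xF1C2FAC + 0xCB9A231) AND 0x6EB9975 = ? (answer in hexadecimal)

0x2C19155

Add column by column in base 16, right to left:
  C+1 = D
  A+3 = D
  F+2 = 1 carry 1
  2+A+1 = D
  C+9 = 5 carry 1
  1+B+1 = D
  F+C = B carry 1
  final carry 1
Sum = 0x1BD5D1DD; now AND with 0x6EB9975:
  1&0=0, B&6=2, D&E=C, 5&B=1, D&9=9, 1&9=1, D&7=5, D&5=5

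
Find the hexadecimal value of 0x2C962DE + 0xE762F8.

0x3B0C5D6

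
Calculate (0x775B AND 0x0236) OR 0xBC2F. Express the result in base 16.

0xBE3F

0x775B AND 0x0236 = 0x0212.
Then OR with 0xBC2F.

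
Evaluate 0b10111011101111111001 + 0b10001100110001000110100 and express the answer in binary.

0b10100100001111000101101

Add column by column in base 2, right to left:
  1+0 = 1
  0+0 = 0
  0+1 = 1
  1+0 = 1
  1+1 = 0 carry 1
  1+1+1 = 1 carry 1
  1+0+1 = 0 carry 1
  1+0+1 = 0 carry 1
  1+0+1 = 0 carry 1
  1+1+1 = 1 carry 1
  0+0+1 = 1
  1+0 = 1
  1+0 = 1
  1+1 = 0 carry 1
  0+1+1 = 0 carry 1
  1+0+1 = 0 carry 1
  1+0+1 = 0 carry 1
  1+1+1 = 1 carry 1
  0+1+1 = 0 carry 1
  1+0+1 = 0 carry 1
  0+0+1 = 1
  0+0 = 0
  0+1 = 1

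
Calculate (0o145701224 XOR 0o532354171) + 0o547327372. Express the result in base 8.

0o1247004747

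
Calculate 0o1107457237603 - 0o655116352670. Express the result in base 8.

0o232340664713

Subtract column by column in base 8:
  3-0 → 3
  0-7 → 1 (borrow)
  6-6-1 → 7 (borrow)
  7-2-1 → 4
  3-5 → 6 (borrow)
  2-3-1 → 6 (borrow)
  7-6-1 → 0
  5-1 → 4
  4-1 → 3
  7-5 → 2
  0-5 → 3 (borrow)
  1-6-1 → 2 (borrow)
  1-0-1 → 0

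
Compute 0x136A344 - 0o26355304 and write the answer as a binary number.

0x136A344 = 0b1001101101010001101000100 in binary.
0o26355304 = 0b10110011101101011000100 in binary.
Subtract column by column in base 2:
  0-0 → 0
  0-0 → 0
  1-1 → 0
  0-0 → 0
  0-0 → 0
  0-0 → 0
  1-1 → 0
  0-1 → 1 (borrow)
  1-0-1 → 0
  1-1 → 0
  0-0 → 0
  0-1 → 1 (borrow)
  0-1-1 → 0 (borrow)
  1-0-1 → 0
  0-1 → 1 (borrow)
  1-1-1 → 1 (borrow)
  0-1-1 → 0 (borrow)
  1-0-1 → 0
  1-0 → 1
  0-1 → 1 (borrow)
  1-1-1 → 1 (borrow)
  1-0-1 → 0
  0-1 → 1 (borrow)
  0-0-1 → 1 (borrow)
  1-0-1 → 0

0b110111001100100010000000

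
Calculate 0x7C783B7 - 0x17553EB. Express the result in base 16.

Subtract column by column in base 16:
  7-B → C (borrow)
  B-E-1 → C (borrow)
  3-3-1 → F (borrow)
  8-5-1 → 2
  7-5 → 2
  C-7 → 5
  7-1 → 6

0x6522FCC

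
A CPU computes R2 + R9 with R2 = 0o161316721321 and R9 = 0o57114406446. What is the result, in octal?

Add column by column in base 8, right to left:
  1+6 = 7
  2+4 = 6
  3+4 = 7
  1+6 = 7
  2+0 = 2
  7+4 = 3 carry 1
  6+4+1 = 3 carry 1
  1+1+1 = 3
  3+1 = 4
  1+7 = 0 carry 1
  6+5+1 = 4 carry 1
  1+0+1 = 2

0o240433327767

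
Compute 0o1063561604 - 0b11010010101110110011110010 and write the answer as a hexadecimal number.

0x583f692

0o1063561604 = 0x8cee384 in hexadecimal.
0b11010010101110110011110010 = 0x34aecf2 in hexadecimal.
Subtract column by column in base 16:
  4-2 → 2
  8-f → 9 (borrow)
  3-c-1 → 6 (borrow)
  e-e-1 → f (borrow)
  e-a-1 → 3
  c-4 → 8
  8-3 → 5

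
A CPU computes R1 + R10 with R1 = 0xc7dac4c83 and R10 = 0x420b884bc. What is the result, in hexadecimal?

0x109e64d13f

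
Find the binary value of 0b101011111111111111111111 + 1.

0b101100000000000000000000

The trailing 20 digits are 1 (max in base 2), so adding 1 cascades: they roll to 0 and the next digit up increments.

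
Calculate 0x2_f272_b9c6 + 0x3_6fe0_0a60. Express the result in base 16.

Add column by column in base 16, right to left:
  6+0 = 6
  c+6 = 2 carry 1
  9+a+1 = 4 carry 1
  b+0+1 = c
  2+0 = 2
  7+e = 5 carry 1
  2+f+1 = 2 carry 1
  f+6+1 = 6 carry 1
  2+3+1 = 6

0x66252c426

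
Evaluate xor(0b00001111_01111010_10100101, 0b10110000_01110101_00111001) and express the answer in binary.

XOR bit by bit (1 where the bits differ):
  000011110111101010100101
^ 101100000111010100111001
= 101111110000111110011100

0b101111110000111110011100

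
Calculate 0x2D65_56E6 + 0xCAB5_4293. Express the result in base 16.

0xF81A9979

Add column by column in base 16, right to left:
  6+3 = 9
  E+9 = 7 carry 1
  6+2+1 = 9
  5+4 = 9
  5+5 = A
  6+B = 1 carry 1
  D+A+1 = 8 carry 1
  2+C+1 = F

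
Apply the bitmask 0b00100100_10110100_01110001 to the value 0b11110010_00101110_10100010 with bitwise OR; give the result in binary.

OR bit by bit (1 where either bit is 1):
  111100100010111010100010
| 001001001011010001110001
= 111101101011111011110011

0b111101101011111011110011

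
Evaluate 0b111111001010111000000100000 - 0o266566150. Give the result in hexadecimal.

0x50A83B8

0b111111001010111000000100000 = 0x7E57020 in hexadecimal.
0o266566150 = 0x2DAEC68 in hexadecimal.
Subtract column by column in base 16:
  0-8 → 8 (borrow)
  2-6-1 → B (borrow)
  0-C-1 → 3 (borrow)
  7-E-1 → 8 (borrow)
  5-A-1 → A (borrow)
  E-D-1 → 0
  7-2 → 5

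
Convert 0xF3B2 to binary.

0b1111001110110010

Expand each hex digit to 4 bits: F=1111 3=0011 B=1011 2=0010.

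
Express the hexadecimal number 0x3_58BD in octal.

Expand each hex digit to 4 bits: 3=0011 5=0101 8=1000 B=1011 D=1101.
Group the bits in threes: 110 101 100 010 111 101 → 654275.

0o654275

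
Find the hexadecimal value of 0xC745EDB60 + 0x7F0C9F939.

0x146528D499

Add column by column in base 16, right to left:
  0+9 = 9
  6+3 = 9
  B+9 = 4 carry 1
  D+F+1 = D carry 1
  E+9+1 = 8 carry 1
  5+C+1 = 2 carry 1
  4+0+1 = 5
  7+F = 6 carry 1
  C+7+1 = 4 carry 1
  final carry 1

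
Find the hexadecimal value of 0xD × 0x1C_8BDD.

Multiply each base-16 digit by 13, carrying:
  D×13 = 169 → write 9 carry 10
  D×13+10 = 179 → write 3 carry 11
  B×13+11 = 154 → write A carry 9
  8×13+9 = 113 → write 1 carry 7
  C×13+7 = 163 → write 3 carry 10
  1×13+10 = 23 → write 7 carry 1
  remaining carry: 1

0x1731A39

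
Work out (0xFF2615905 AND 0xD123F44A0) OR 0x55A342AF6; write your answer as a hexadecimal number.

0xFF2615905 AND 0xD123F44A0 = 0xD12214000.
Then OR with 0x55A342AF6.

0xD5A356AF6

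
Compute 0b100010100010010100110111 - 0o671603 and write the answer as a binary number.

0o671603 = 0b110111001110000011 in binary.
Subtract column by column in base 2:
  1-1 → 0
  1-1 → 0
  1-0 → 1
  0-0 → 0
  1-0 → 1
  1-0 → 1
  0-0 → 0
  0-1 → 1 (borrow)
  1-1-1 → 1 (borrow)
  0-1-1 → 0 (borrow)
  1-0-1 → 0
  0-0 → 0
  0-1 → 1 (borrow)
  1-1-1 → 1 (borrow)
  0-1-1 → 0 (borrow)
  0-0-1 → 1 (borrow)
  0-1-1 → 0 (borrow)
  1-1-1 → 1 (borrow)
  0-0-1 → 1 (borrow)
  1-0-1 → 0
  0-0 → 0
  0-0 → 0
  0-0 → 0
  1-0 → 1

0b100001101011000110110100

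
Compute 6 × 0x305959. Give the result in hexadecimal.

0x1221816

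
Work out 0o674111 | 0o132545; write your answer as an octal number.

OR each oct digit independently (no carries):
  6|1=7, 7|3=7, 4|2=6, 1|5=5, 1|4=5, 1|5=5

0o776555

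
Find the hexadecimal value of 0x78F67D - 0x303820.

0x48BE5D

Subtract column by column in base 16:
  D-0 → D
  7-2 → 5
  6-8 → E (borrow)
  F-3-1 → B
  8-0 → 8
  7-3 → 4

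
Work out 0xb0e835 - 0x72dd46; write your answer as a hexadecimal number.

0x3e0aef

Subtract column by column in base 16:
  5-6 → f (borrow)
  3-4-1 → e (borrow)
  8-d-1 → a (borrow)
  e-d-1 → 0
  0-2 → e (borrow)
  b-7-1 → 3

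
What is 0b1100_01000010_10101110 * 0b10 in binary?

0b110001000010101011100

Multiply each base-2 digit by 2, carrying:
  0×2 = 0 → write 0
  1×2 = 2 → write 0 carry 1
  1×2+1 = 3 → write 1 carry 1
  1×2+1 = 3 → write 1 carry 1
  0×2+1 = 1 → write 1
  1×2 = 2 → write 0 carry 1
  0×2+1 = 1 → write 1
  1×2 = 2 → write 0 carry 1
  0×2+1 = 1 → write 1
  1×2 = 2 → write 0 carry 1
  0×2+1 = 1 → write 1
  0×2 = 0 → write 0
  0×2 = 0 → write 0
  0×2 = 0 → write 0
  1×2 = 2 → write 0 carry 1
  0×2+1 = 1 → write 1
  0×2 = 0 → write 0
  0×2 = 0 → write 0
  1×2 = 2 → write 0 carry 1
  1×2+1 = 3 → write 1 carry 1
  remaining carry: 1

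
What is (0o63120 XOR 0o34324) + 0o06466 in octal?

0o65672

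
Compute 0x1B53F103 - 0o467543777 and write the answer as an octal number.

0x1B53F103 = 0o3324770403 in octal.
Subtract column by column in base 8:
  3-7 → 4 (borrow)
  0-7-1 → 0 (borrow)
  4-7-1 → 4 (borrow)
  0-3-1 → 4 (borrow)
  7-4-1 → 2
  7-5 → 2
  4-7 → 5 (borrow)
  2-6-1 → 3 (borrow)
  3-4-1 → 6 (borrow)
  3-0-1 → 2

0o2635224404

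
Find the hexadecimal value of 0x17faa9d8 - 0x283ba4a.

Subtract column by column in base 16:
  8-a → e (borrow)
  d-4-1 → 8
  9-a → f (borrow)
  a-b-1 → e (borrow)
  a-3-1 → 6
  f-8 → 7
  7-2 → 5
  1-0 → 1

0x1576ef8e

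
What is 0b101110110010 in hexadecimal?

Group the bits into nibbles: 1011 1011 0010 → BB2.

0xBB2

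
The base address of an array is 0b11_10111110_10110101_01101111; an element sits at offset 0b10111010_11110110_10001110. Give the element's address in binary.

Add column by column in base 2, right to left:
  1+0 = 1
  1+1 = 0 carry 1
  1+1+1 = 1 carry 1
  1+1+1 = 1 carry 1
  0+0+1 = 1
  1+0 = 1
  1+0 = 1
  0+1 = 1
  1+0 = 1
  0+1 = 1
  1+1 = 0 carry 1
  0+0+1 = 1
  1+1 = 0 carry 1
  1+1+1 = 1 carry 1
  0+1+1 = 0 carry 1
  1+1+1 = 1 carry 1
  0+0+1 = 1
  1+1 = 0 carry 1
  1+0+1 = 0 carry 1
  1+1+1 = 1 carry 1
  1+1+1 = 1 carry 1
  1+1+1 = 1 carry 1
  0+0+1 = 1
  1+1 = 0 carry 1
  1+0+1 = 0 carry 1
  1+0+1 = 0 carry 1
  final carry 1

0b100011110011010101111111101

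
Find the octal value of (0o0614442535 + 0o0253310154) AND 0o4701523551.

0o1502511

Add column by column in base 8, right to left:
  5+4 = 1 carry 1
  3+5+1 = 1 carry 1
  5+1+1 = 7
  2+0 = 2
  4+1 = 5
  4+3 = 7
  4+3 = 7
  1+5 = 6
  6+2 = 0 carry 1
  final carry 1
Sum = 0o1067752711; now AND with 0o4701523551:
  1&4=0, 0&7=0, 6&0=0, 7&1=1, 7&5=5, 5&2=0, 2&3=2, 7&5=5, 1&5=1, 1&1=1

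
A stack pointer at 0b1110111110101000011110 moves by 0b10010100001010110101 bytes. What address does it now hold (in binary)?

0b10001010010110011010011

Add column by column in base 2, right to left:
  0+1 = 1
  1+0 = 1
  1+1 = 0 carry 1
  1+0+1 = 0 carry 1
  1+1+1 = 1 carry 1
  0+1+1 = 0 carry 1
  0+0+1 = 1
  0+1 = 1
  0+0 = 0
  1+1 = 0 carry 1
  0+0+1 = 1
  1+0 = 1
  0+0 = 0
  1+0 = 1
  1+1 = 0 carry 1
  1+0+1 = 0 carry 1
  1+1+1 = 1 carry 1
  1+0+1 = 0 carry 1
  0+0+1 = 1
  1+1 = 0 carry 1
  1+0+1 = 0 carry 1
  1+0+1 = 0 carry 1
  final carry 1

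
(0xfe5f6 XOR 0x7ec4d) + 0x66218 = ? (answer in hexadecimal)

0xe6bd3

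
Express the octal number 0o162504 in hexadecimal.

0xE544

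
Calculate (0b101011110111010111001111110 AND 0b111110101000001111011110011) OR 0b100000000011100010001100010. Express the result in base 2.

0b101011110111010111001111110 AND 0b111110101000001111011110011 = 0b101010100000000111001110010.
Then OR with 0b100000000011100010001100010.

0b101010100011100111001110010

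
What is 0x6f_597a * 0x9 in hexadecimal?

Multiply each base-16 digit by 9, carrying:
  a×9 = 90 → write a carry 5
  7×9+5 = 68 → write 4 carry 4
  9×9+4 = 85 → write 5 carry 5
  5×9+5 = 50 → write 2 carry 3
  f×9+3 = 138 → write a carry 8
  6×9+8 = 62 → write e carry 3
  remaining carry: 3

0x3ea254a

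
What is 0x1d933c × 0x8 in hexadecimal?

0xec99e0

Multiply each base-16 digit by 8, carrying:
  c×8 = 96 → write 0 carry 6
  3×8+6 = 30 → write e carry 1
  3×8+1 = 25 → write 9 carry 1
  9×8+1 = 73 → write 9 carry 4
  d×8+4 = 108 → write c carry 6
  1×8+6 = 14 → write e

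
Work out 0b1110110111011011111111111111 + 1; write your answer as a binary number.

The trailing 14 digits are 1 (max in base 2), so adding 1 cascades: they roll to 0 and the next digit up increments.

0b1110110111011100000000000000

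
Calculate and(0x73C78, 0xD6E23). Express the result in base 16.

0x52C20

AND each hex digit independently (no carries):
  7&D=5, 3&6=2, C&E=C, 7&2=2, 8&3=0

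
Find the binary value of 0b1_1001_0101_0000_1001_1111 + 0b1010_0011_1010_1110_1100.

0b1000111000101110001011

Add column by column in base 2, right to left:
  1+0 = 1
  1+0 = 1
  1+1 = 0 carry 1
  1+1+1 = 1 carry 1
  1+0+1 = 0 carry 1
  0+1+1 = 0 carry 1
  0+1+1 = 0 carry 1
  1+1+1 = 1 carry 1
  0+0+1 = 1
  0+1 = 1
  0+0 = 0
  0+1 = 1
  1+1 = 0 carry 1
  0+1+1 = 0 carry 1
  1+0+1 = 0 carry 1
  0+0+1 = 1
  1+0 = 1
  0+1 = 1
  0+0 = 0
  1+1 = 0 carry 1
  1+0+1 = 0 carry 1
  final carry 1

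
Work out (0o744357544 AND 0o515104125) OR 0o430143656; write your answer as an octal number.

0o534147756

0o744357544 AND 0o515104125 = 0o504104104.
Then OR with 0o430143656.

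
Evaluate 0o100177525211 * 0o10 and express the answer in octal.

Multiply each base-8 digit by 8, carrying:
  1×8 = 8 → write 0 carry 1
  1×8+1 = 9 → write 1 carry 1
  2×8+1 = 17 → write 1 carry 2
  5×8+2 = 42 → write 2 carry 5
  2×8+5 = 21 → write 5 carry 2
  5×8+2 = 42 → write 2 carry 5
  7×8+5 = 61 → write 5 carry 7
  7×8+7 = 63 → write 7 carry 7
  1×8+7 = 15 → write 7 carry 1
  0×8+1 = 1 → write 1
  0×8 = 0 → write 0
  1×8 = 8 → write 0 carry 1
  remaining carry: 1

0o1001775252110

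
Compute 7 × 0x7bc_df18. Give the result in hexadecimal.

0x362a19a8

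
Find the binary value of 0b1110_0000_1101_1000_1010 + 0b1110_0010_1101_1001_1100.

0b111000011101100100110

Add column by column in base 2, right to left:
  0+0 = 0
  1+0 = 1
  0+1 = 1
  1+1 = 0 carry 1
  0+1+1 = 0 carry 1
  0+0+1 = 1
  0+0 = 0
  1+1 = 0 carry 1
  1+1+1 = 1 carry 1
  0+0+1 = 1
  1+1 = 0 carry 1
  1+1+1 = 1 carry 1
  0+0+1 = 1
  0+1 = 1
  0+0 = 0
  0+0 = 0
  0+0 = 0
  1+1 = 0 carry 1
  1+1+1 = 1 carry 1
  1+1+1 = 1 carry 1
  final carry 1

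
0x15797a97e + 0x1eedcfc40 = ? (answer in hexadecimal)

0x34674a5be

Add column by column in base 16, right to left:
  e+0 = e
  7+4 = b
  9+c = 5 carry 1
  a+f+1 = a carry 1
  7+c+1 = 4 carry 1
  9+d+1 = 7 carry 1
  7+e+1 = 6 carry 1
  5+e+1 = 4 carry 1
  1+1+1 = 3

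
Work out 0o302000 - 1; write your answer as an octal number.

0o301777

The trailing 3 digits are 0, so subtracting 1 borrows through: they become 7 and the next digit up decrements.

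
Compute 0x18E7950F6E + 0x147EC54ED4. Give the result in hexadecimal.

0x2D665A5E42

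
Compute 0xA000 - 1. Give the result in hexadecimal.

The trailing 3 digits are 0, so subtracting 1 borrows through: they become F and the next digit up decrements.

0x9FFF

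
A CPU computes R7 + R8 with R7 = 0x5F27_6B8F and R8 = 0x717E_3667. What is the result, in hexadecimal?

Add column by column in base 16, right to left:
  F+7 = 6 carry 1
  8+6+1 = F
  B+6 = 1 carry 1
  6+3+1 = A
  7+E = 5 carry 1
  2+7+1 = A
  F+1 = 0 carry 1
  5+7+1 = D

0xD0A5A1F6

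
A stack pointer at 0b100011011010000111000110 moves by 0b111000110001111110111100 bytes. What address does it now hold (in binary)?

0b1011100001100000110000010

Add column by column in base 2, right to left:
  0+0 = 0
  1+0 = 1
  1+1 = 0 carry 1
  0+1+1 = 0 carry 1
  0+1+1 = 0 carry 1
  0+1+1 = 0 carry 1
  1+0+1 = 0 carry 1
  1+1+1 = 1 carry 1
  1+1+1 = 1 carry 1
  0+1+1 = 0 carry 1
  0+1+1 = 0 carry 1
  0+1+1 = 0 carry 1
  0+1+1 = 0 carry 1
  1+0+1 = 0 carry 1
  0+0+1 = 1
  1+0 = 1
  1+1 = 0 carry 1
  0+1+1 = 0 carry 1
  1+0+1 = 0 carry 1
  1+0+1 = 0 carry 1
  0+0+1 = 1
  0+1 = 1
  0+1 = 1
  1+1 = 0 carry 1
  final carry 1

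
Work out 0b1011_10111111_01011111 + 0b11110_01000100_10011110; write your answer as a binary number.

Add column by column in base 2, right to left:
  1+0 = 1
  1+1 = 0 carry 1
  1+1+1 = 1 carry 1
  1+1+1 = 1 carry 1
  1+1+1 = 1 carry 1
  0+0+1 = 1
  1+0 = 1
  0+1 = 1
  1+0 = 1
  1+0 = 1
  1+1 = 0 carry 1
  1+0+1 = 0 carry 1
  1+0+1 = 0 carry 1
  1+0+1 = 0 carry 1
  0+1+1 = 0 carry 1
  1+0+1 = 0 carry 1
  1+0+1 = 0 carry 1
  1+1+1 = 1 carry 1
  0+1+1 = 0 carry 1
  1+1+1 = 1 carry 1
  0+1+1 = 0 carry 1
  final carry 1

0b1010100000001111111101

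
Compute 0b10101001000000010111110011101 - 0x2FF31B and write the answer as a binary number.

0x2FF31B = 0b1011111111001100011011 in binary.
Subtract column by column in base 2:
  1-1 → 0
  0-1 → 1 (borrow)
  1-0-1 → 0
  1-1 → 0
  1-1 → 0
  0-0 → 0
  0-0 → 0
  1-0 → 1
  1-1 → 0
  1-1 → 0
  1-0 → 1
  1-0 → 1
  0-1 → 1 (borrow)
  1-1-1 → 1 (borrow)
  0-1-1 → 0 (borrow)
  0-1-1 → 0 (borrow)
  0-1-1 → 0 (borrow)
  0-1-1 → 0 (borrow)
  0-1-1 → 0 (borrow)
  0-1-1 → 0 (borrow)
  0-0-1 → 1 (borrow)
  1-1-1 → 1 (borrow)
  0-0-1 → 1 (borrow)
  0-0-1 → 1 (borrow)
  1-0-1 → 0
  0-0 → 0
  1-0 → 1
  0-0 → 0
  1-0 → 1

0b10100111100000011110010000010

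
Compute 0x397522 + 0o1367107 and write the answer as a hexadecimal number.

0o1367107 = 0x5ee47 in hexadecimal.
Add column by column in base 16, right to left:
  2+7 = 9
  2+4 = 6
  5+e = 3 carry 1
  7+e+1 = 6 carry 1
  9+5+1 = f
  3+0 = 3

0x3f6369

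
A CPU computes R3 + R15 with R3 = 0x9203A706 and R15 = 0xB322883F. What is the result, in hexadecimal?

0x145262F45

Add column by column in base 16, right to left:
  6+F = 5 carry 1
  0+3+1 = 4
  7+8 = F
  A+8 = 2 carry 1
  3+2+1 = 6
  0+2 = 2
  2+3 = 5
  9+B = 4 carry 1
  final carry 1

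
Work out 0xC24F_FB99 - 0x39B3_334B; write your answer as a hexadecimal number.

0x889CC84E

Subtract column by column in base 16:
  9-B → E (borrow)
  9-4-1 → 4
  B-3 → 8
  F-3 → C
  F-3 → C
  4-B → 9 (borrow)
  2-9-1 → 8 (borrow)
  C-3-1 → 8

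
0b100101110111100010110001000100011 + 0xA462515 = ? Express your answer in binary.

0b100111001001101111000011100111000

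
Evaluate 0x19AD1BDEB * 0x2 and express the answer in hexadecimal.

Multiply each base-16 digit by 2, carrying:
  B×2 = 22 → write 6 carry 1
  E×2+1 = 29 → write D carry 1
  D×2+1 = 27 → write B carry 1
  B×2+1 = 23 → write 7 carry 1
  1×2+1 = 3 → write 3
  D×2 = 26 → write A carry 1
  A×2+1 = 21 → write 5 carry 1
  9×2+1 = 19 → write 3 carry 1
  1×2+1 = 3 → write 3

0x335A37BD6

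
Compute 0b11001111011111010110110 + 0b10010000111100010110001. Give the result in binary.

Add column by column in base 2, right to left:
  0+1 = 1
  1+0 = 1
  1+0 = 1
  0+0 = 0
  1+1 = 0 carry 1
  1+1+1 = 1 carry 1
  0+0+1 = 1
  1+1 = 0 carry 1
  0+0+1 = 1
  1+0 = 1
  1+0 = 1
  1+1 = 0 carry 1
  1+1+1 = 1 carry 1
  1+1+1 = 1 carry 1
  0+1+1 = 0 carry 1
  1+0+1 = 0 carry 1
  1+0+1 = 0 carry 1
  1+0+1 = 0 carry 1
  1+0+1 = 0 carry 1
  0+1+1 = 0 carry 1
  0+0+1 = 1
  1+0 = 1
  1+1 = 0 carry 1
  final carry 1

0b101100000011011101100111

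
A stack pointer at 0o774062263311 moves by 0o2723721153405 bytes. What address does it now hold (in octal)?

Add column by column in base 8, right to left:
  1+5 = 6
  1+0 = 1
  3+4 = 7
  3+3 = 6
  6+5 = 3 carry 1
  2+1+1 = 4
  2+1 = 3
  6+2 = 0 carry 1
  0+7+1 = 0 carry 1
  4+3+1 = 0 carry 1
  7+2+1 = 2 carry 1
  7+7+1 = 7 carry 1
  0+2+1 = 3

0o3720003436716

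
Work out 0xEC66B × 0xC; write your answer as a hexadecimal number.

0xB14D04

Multiply each base-16 digit by 12, carrying:
  B×12 = 132 → write 4 carry 8
  6×12+8 = 80 → write 0 carry 5
  6×12+5 = 77 → write D carry 4
  C×12+4 = 148 → write 4 carry 9
  E×12+9 = 177 → write 1 carry 11
  remaining carry: B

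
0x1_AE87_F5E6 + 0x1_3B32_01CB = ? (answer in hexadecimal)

0x2E9B9F7B1

Add column by column in base 16, right to left:
  6+B = 1 carry 1
  E+C+1 = B carry 1
  5+1+1 = 7
  F+0 = F
  7+2 = 9
  8+3 = B
  E+B = 9 carry 1
  A+3+1 = E
  1+1 = 2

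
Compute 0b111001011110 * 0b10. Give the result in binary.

Multiply each base-2 digit by 2, carrying:
  0×2 = 0 → write 0
  1×2 = 2 → write 0 carry 1
  1×2+1 = 3 → write 1 carry 1
  1×2+1 = 3 → write 1 carry 1
  1×2+1 = 3 → write 1 carry 1
  0×2+1 = 1 → write 1
  1×2 = 2 → write 0 carry 1
  0×2+1 = 1 → write 1
  0×2 = 0 → write 0
  1×2 = 2 → write 0 carry 1
  1×2+1 = 3 → write 1 carry 1
  1×2+1 = 3 → write 1 carry 1
  remaining carry: 1

0b1110010111100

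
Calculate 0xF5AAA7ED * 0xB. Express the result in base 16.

0xA8E55372F

Multiply each base-16 digit by 11, carrying:
  D×11 = 143 → write F carry 8
  E×11+8 = 162 → write 2 carry 10
  7×11+10 = 87 → write 7 carry 5
  A×11+5 = 115 → write 3 carry 7
  A×11+7 = 117 → write 5 carry 7
  A×11+7 = 117 → write 5 carry 7
  5×11+7 = 62 → write E carry 3
  F×11+3 = 168 → write 8 carry 10
  remaining carry: A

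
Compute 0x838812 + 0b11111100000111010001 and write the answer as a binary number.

0b100100110100100111100011

0x838812 = 0b100000111000100000010010 in binary.
Add column by column in base 2, right to left:
  0+1 = 1
  1+0 = 1
  0+0 = 0
  0+0 = 0
  1+1 = 0 carry 1
  0+0+1 = 1
  0+1 = 1
  0+1 = 1
  0+1 = 1
  0+0 = 0
  0+0 = 0
  1+0 = 1
  0+0 = 0
  0+0 = 0
  0+1 = 1
  1+1 = 0 carry 1
  1+1+1 = 1 carry 1
  1+1+1 = 1 carry 1
  0+1+1 = 0 carry 1
  0+1+1 = 0 carry 1
  0+0+1 = 1
  0+0 = 0
  0+0 = 0
  1+0 = 1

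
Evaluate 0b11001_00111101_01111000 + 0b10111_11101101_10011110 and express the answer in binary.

Add column by column in base 2, right to left:
  0+0 = 0
  0+1 = 1
  0+1 = 1
  1+1 = 0 carry 1
  1+1+1 = 1 carry 1
  1+0+1 = 0 carry 1
  1+0+1 = 0 carry 1
  0+1+1 = 0 carry 1
  1+1+1 = 1 carry 1
  0+0+1 = 1
  1+1 = 0 carry 1
  1+1+1 = 1 carry 1
  1+0+1 = 0 carry 1
  1+1+1 = 1 carry 1
  0+1+1 = 0 carry 1
  0+1+1 = 0 carry 1
  1+1+1 = 1 carry 1
  0+1+1 = 0 carry 1
  0+1+1 = 0 carry 1
  1+0+1 = 0 carry 1
  1+1+1 = 1 carry 1
  final carry 1

0b1100010010101100010110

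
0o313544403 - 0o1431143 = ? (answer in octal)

Subtract column by column in base 8:
  3-3 → 0
  0-4 → 4 (borrow)
  4-1-1 → 2
  4-1 → 3
  4-3 → 1
  5-4 → 1
  3-1 → 2
  1-0 → 1
  3-0 → 3

0o312113240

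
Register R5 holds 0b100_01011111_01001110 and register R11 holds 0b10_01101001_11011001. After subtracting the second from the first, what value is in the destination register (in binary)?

Subtract column by column in base 2:
  0-1 → 1 (borrow)
  1-0-1 → 0
  1-0 → 1
  1-1 → 0
  0-1 → 1 (borrow)
  0-0-1 → 1 (borrow)
  1-1-1 → 1 (borrow)
  0-1-1 → 0 (borrow)
  1-1-1 → 1 (borrow)
  1-0-1 → 0
  1-0 → 1
  1-1 → 0
  1-0 → 1
  0-1 → 1 (borrow)
  1-1-1 → 1 (borrow)
  0-0-1 → 1 (borrow)
  0-0-1 → 1 (borrow)
  0-1-1 → 0 (borrow)
  1-0-1 → 0

0b11111010101110101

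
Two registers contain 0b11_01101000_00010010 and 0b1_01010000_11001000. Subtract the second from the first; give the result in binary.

0b100001011101001010

Subtract column by column in base 2:
  0-0 → 0
  1-0 → 1
  0-0 → 0
  0-1 → 1 (borrow)
  1-0-1 → 0
  0-0 → 0
  0-1 → 1 (borrow)
  0-1-1 → 0 (borrow)
  0-0-1 → 1 (borrow)
  0-0-1 → 1 (borrow)
  0-0-1 → 1 (borrow)
  1-0-1 → 0
  0-1 → 1 (borrow)
  1-0-1 → 0
  1-1 → 0
  0-0 → 0
  1-1 → 0
  1-0 → 1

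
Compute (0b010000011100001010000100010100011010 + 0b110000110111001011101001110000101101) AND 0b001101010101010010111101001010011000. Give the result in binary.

Add column by column in base 2, right to left:
  0+1 = 1
  1+0 = 1
  0+1 = 1
  1+1 = 0 carry 1
  1+0+1 = 0 carry 1
  0+1+1 = 0 carry 1
  0+0+1 = 1
  0+0 = 0
  1+0 = 1
  0+0 = 0
  1+1 = 0 carry 1
  0+1+1 = 0 carry 1
  0+1+1 = 0 carry 1
  0+0+1 = 1
  1+0 = 1
  0+1 = 1
  0+0 = 0
  0+1 = 1
  0+1 = 1
  1+1 = 0 carry 1
  0+0+1 = 1
  1+1 = 0 carry 1
  0+0+1 = 1
  0+0 = 0
  0+1 = 1
  0+1 = 1
  1+1 = 0 carry 1
  1+0+1 = 0 carry 1
  1+1+1 = 1 carry 1
  0+1+1 = 0 carry 1
  0+0+1 = 1
  0+0 = 0
  0+0 = 0
  0+0 = 0
  1+1 = 0 carry 1
  0+1+1 = 0 carry 1
  final carry 1
Sum = 0b1000001010011010101101110000101000111; now AND with 0b001101010101010010111101001010011000:
  1000001010011010101101110000101000111
& 0001101010101010010111101001010011000
= 0000001010001010000101100000000000000

0b1010001010000101100000000000000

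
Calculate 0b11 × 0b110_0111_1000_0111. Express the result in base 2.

0b10011011010010101

Multiply each base-2 digit by 3, carrying:
  1×3 = 3 → write 1 carry 1
  1×3+1 = 4 → write 0 carry 2
  1×3+2 = 5 → write 1 carry 2
  0×3+2 = 2 → write 0 carry 1
  0×3+1 = 1 → write 1
  0×3 = 0 → write 0
  0×3 = 0 → write 0
  1×3 = 3 → write 1 carry 1
  1×3+1 = 4 → write 0 carry 2
  1×3+2 = 5 → write 1 carry 2
  1×3+2 = 5 → write 1 carry 2
  0×3+2 = 2 → write 0 carry 1
  0×3+1 = 1 → write 1
  1×3 = 3 → write 1 carry 1
  1×3+1 = 4 → write 0 carry 2
  remaining carry: 10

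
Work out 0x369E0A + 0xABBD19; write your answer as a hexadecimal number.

Add column by column in base 16, right to left:
  A+9 = 3 carry 1
  0+1+1 = 2
  E+D = B carry 1
  9+B+1 = 5 carry 1
  6+B+1 = 2 carry 1
  3+A+1 = E

0xE25B23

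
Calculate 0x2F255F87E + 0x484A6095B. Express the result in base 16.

0x776FC01D9

Add column by column in base 16, right to left:
  E+B = 9 carry 1
  7+5+1 = D
  8+9 = 1 carry 1
  F+0+1 = 0 carry 1
  5+6+1 = C
  5+A = F
  2+4 = 6
  F+8 = 7 carry 1
  2+4+1 = 7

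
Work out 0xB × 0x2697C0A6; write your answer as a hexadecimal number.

0x1A8854722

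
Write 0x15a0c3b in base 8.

Expand each hex digit to 4 bits: 1=0001 5=0101 a=1010 0=0000 c=1100 3=0011 b=1011.
Group the bits in threes: 001 010 110 100 000 110 000 111 011 → 126406073.

0o126406073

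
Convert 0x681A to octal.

Expand each hex digit to 4 bits: 6=0110 8=1000 1=0001 A=1010.
Group the bits in threes: 110 100 000 011 010 → 64032.

0o64032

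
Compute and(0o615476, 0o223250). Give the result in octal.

AND each oct digit independently (no carries):
  6&2=2, 1&2=0, 5&3=1, 4&2=0, 7&5=5, 6&0=0

0o201050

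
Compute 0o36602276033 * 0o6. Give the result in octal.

Multiply each base-8 digit by 6, carrying:
  3×6 = 18 → write 2 carry 2
  3×6+2 = 20 → write 4 carry 2
  0×6+2 = 2 → write 2
  6×6 = 36 → write 4 carry 4
  7×6+4 = 46 → write 6 carry 5
  2×6+5 = 17 → write 1 carry 2
  2×6+2 = 14 → write 6 carry 1
  0×6+1 = 1 → write 1
  6×6 = 36 → write 4 carry 4
  6×6+4 = 40 → write 0 carry 5
  3×6+5 = 23 → write 7 carry 2
  remaining carry: 2

0o270416164242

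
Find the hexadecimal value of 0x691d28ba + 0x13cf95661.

0x1a6167f1b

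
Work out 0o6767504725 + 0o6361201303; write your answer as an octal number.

0o15350706230

Add column by column in base 8, right to left:
  5+3 = 0 carry 1
  2+0+1 = 3
  7+3 = 2 carry 1
  4+1+1 = 6
  0+0 = 0
  5+2 = 7
  7+1 = 0 carry 1
  6+6+1 = 5 carry 1
  7+3+1 = 3 carry 1
  6+6+1 = 5 carry 1
  final carry 1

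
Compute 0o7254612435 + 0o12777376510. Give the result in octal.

Add column by column in base 8, right to left:
  5+0 = 5
  3+1 = 4
  4+5 = 1 carry 1
  2+6+1 = 1 carry 1
  1+7+1 = 1 carry 1
  6+3+1 = 2 carry 1
  4+7+1 = 4 carry 1
  5+7+1 = 5 carry 1
  2+7+1 = 2 carry 1
  7+2+1 = 2 carry 1
  0+1+1 = 2

0o22254211145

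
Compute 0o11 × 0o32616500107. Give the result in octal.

0o361003501177

Multiply each base-8 digit by 9, carrying:
  7×9 = 63 → write 7 carry 7
  0×9+7 = 7 → write 7
  1×9 = 9 → write 1 carry 1
  0×9+1 = 1 → write 1
  0×9 = 0 → write 0
  5×9 = 45 → write 5 carry 5
  6×9+5 = 59 → write 3 carry 7
  1×9+7 = 16 → write 0 carry 2
  6×9+2 = 56 → write 0 carry 7
  2×9+7 = 25 → write 1 carry 3
  3×9+3 = 30 → write 6 carry 3
  remaining carry: 3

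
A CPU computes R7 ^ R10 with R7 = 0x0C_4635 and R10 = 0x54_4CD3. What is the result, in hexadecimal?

XOR each hex digit independently (no carries):
  0^5=5, C^4=8, 4^4=0, 6^C=A, 3^D=E, 5^3=6

0x580AE6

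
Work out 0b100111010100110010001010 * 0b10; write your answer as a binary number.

0b1001110101001100100010100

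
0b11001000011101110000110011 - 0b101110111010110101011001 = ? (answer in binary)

0b10011001100010111011011010

Subtract column by column in base 2:
  1-1 → 0
  1-0 → 1
  0-0 → 0
  0-1 → 1 (borrow)
  1-1-1 → 1 (borrow)
  1-0-1 → 0
  0-1 → 1 (borrow)
  0-0-1 → 1 (borrow)
  0-1-1 → 0 (borrow)
  0-0-1 → 1 (borrow)
  1-1-1 → 1 (borrow)
  1-1-1 → 1 (borrow)
  1-0-1 → 0
  0-1 → 1 (borrow)
  1-0-1 → 0
  1-1 → 0
  1-1 → 0
  0-1 → 1 (borrow)
  0-0-1 → 1 (borrow)
  0-1-1 → 0 (borrow)
  0-1-1 → 0 (borrow)
  1-1-1 → 1 (borrow)
  0-0-1 → 1 (borrow)
  0-1-1 → 0 (borrow)
  1-0-1 → 0
  1-0 → 1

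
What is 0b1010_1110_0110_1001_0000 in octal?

0o2563220

Group the bits in threes: 010 101 110 011 010 010 000 → 2563220.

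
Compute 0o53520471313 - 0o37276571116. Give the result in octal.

0o14221700175

Subtract column by column in base 8:
  3-6 → 5 (borrow)
  1-1-1 → 7 (borrow)
  3-1-1 → 1
  1-1 → 0
  7-7 → 0
  4-5 → 7 (borrow)
  0-6-1 → 1 (borrow)
  2-7-1 → 2 (borrow)
  5-2-1 → 2
  3-7 → 4 (borrow)
  5-3-1 → 1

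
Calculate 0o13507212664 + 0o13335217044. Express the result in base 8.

Add column by column in base 8, right to left:
  4+4 = 0 carry 1
  6+4+1 = 3 carry 1
  6+0+1 = 7
  2+7 = 1 carry 1
  1+1+1 = 3
  2+2 = 4
  7+5 = 4 carry 1
  0+3+1 = 4
  5+3 = 0 carry 1
  3+3+1 = 7
  1+1 = 2

0o27044431730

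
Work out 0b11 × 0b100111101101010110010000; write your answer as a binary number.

0b1110111001000000010110000

Multiply each base-2 digit by 3, carrying:
  0×3 = 0 → write 0
  0×3 = 0 → write 0
  0×3 = 0 → write 0
  0×3 = 0 → write 0
  1×3 = 3 → write 1 carry 1
  0×3+1 = 1 → write 1
  0×3 = 0 → write 0
  1×3 = 3 → write 1 carry 1
  1×3+1 = 4 → write 0 carry 2
  0×3+2 = 2 → write 0 carry 1
  1×3+1 = 4 → write 0 carry 2
  0×3+2 = 2 → write 0 carry 1
  1×3+1 = 4 → write 0 carry 2
  0×3+2 = 2 → write 0 carry 1
  1×3+1 = 4 → write 0 carry 2
  1×3+2 = 5 → write 1 carry 2
  0×3+2 = 2 → write 0 carry 1
  1×3+1 = 4 → write 0 carry 2
  1×3+2 = 5 → write 1 carry 2
  1×3+2 = 5 → write 1 carry 2
  1×3+2 = 5 → write 1 carry 2
  0×3+2 = 2 → write 0 carry 1
  0×3+1 = 1 → write 1
  1×3 = 3 → write 1 carry 1
  remaining carry: 1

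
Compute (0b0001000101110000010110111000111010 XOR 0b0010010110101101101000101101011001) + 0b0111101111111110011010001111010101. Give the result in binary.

First 0b0001000101110000010110111000111010 XOR 0b0010010110101101101000101101011001 = 0b0011010011011101111110010101100011.
Add column by column in base 2, right to left:
  1+1 = 0 carry 1
  1+0+1 = 0 carry 1
  0+1+1 = 0 carry 1
  0+0+1 = 1
  0+1 = 1
  1+0 = 1
  1+1 = 0 carry 1
  0+1+1 = 0 carry 1
  1+1+1 = 1 carry 1
  0+1+1 = 0 carry 1
  1+0+1 = 0 carry 1
  0+0+1 = 1
  0+0 = 0
  1+1 = 0 carry 1
  1+0+1 = 0 carry 1
  1+1+1 = 1 carry 1
  1+1+1 = 1 carry 1
  1+0+1 = 0 carry 1
  1+0+1 = 0 carry 1
  0+1+1 = 0 carry 1
  1+1+1 = 1 carry 1
  1+1+1 = 1 carry 1
  1+1+1 = 1 carry 1
  0+1+1 = 0 carry 1
  1+1+1 = 1 carry 1
  1+1+1 = 1 carry 1
  0+1+1 = 0 carry 1
  0+1+1 = 0 carry 1
  1+0+1 = 0 carry 1
  0+1+1 = 0 carry 1
  1+1+1 = 1 carry 1
  1+1+1 = 1 carry 1
  0+1+1 = 0 carry 1
  final carry 1

0b1011000011011100011000100100111000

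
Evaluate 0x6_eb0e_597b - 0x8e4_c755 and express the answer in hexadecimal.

0x6e2299226

Subtract column by column in base 16:
  b-5 → 6
  7-5 → 2
  9-7 → 2
  5-c → 9 (borrow)
  e-4-1 → 9
  0-e → 2 (borrow)
  b-8-1 → 2
  e-0 → e
  6-0 → 6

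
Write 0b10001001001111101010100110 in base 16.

0x224faa6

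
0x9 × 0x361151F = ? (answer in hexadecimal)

0x1E69BE17

Multiply each base-16 digit by 9, carrying:
  F×9 = 135 → write 7 carry 8
  1×9+8 = 17 → write 1 carry 1
  5×9+1 = 46 → write E carry 2
  1×9+2 = 11 → write B
  1×9 = 9 → write 9
  6×9 = 54 → write 6 carry 3
  3×9+3 = 30 → write E carry 1
  remaining carry: 1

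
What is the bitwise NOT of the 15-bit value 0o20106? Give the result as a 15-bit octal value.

0o57671

Each oct digit d becomes 7−d:
  2→5, 0→7, 1→6, 0→7, 6→1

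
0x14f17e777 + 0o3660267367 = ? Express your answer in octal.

0o55566253156

0x14f17e777 = 0o51705763567 in octal.
Add column by column in base 8, right to left:
  7+7 = 6 carry 1
  6+6+1 = 5 carry 1
  5+3+1 = 1 carry 1
  3+7+1 = 3 carry 1
  6+6+1 = 5 carry 1
  7+2+1 = 2 carry 1
  5+0+1 = 6
  0+6 = 6
  7+6 = 5 carry 1
  1+3+1 = 5
  5+0 = 5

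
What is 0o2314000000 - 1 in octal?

0o2313777777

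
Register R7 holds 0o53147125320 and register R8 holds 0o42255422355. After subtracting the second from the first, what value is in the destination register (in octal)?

Subtract column by column in base 8:
  0-5 → 3 (borrow)
  2-5-1 → 4 (borrow)
  3-3-1 → 7 (borrow)
  5-2-1 → 2
  2-2 → 0
  1-4 → 5 (borrow)
  7-5-1 → 1
  4-5 → 7 (borrow)
  1-2-1 → 6 (borrow)
  3-2-1 → 0
  5-4 → 1

0o10671502743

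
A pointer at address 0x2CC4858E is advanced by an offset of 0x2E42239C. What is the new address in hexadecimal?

0x5B06A92A

Add column by column in base 16, right to left:
  E+C = A carry 1
  8+9+1 = 2 carry 1
  5+3+1 = 9
  8+2 = A
  4+2 = 6
  C+4 = 0 carry 1
  C+E+1 = B carry 1
  2+2+1 = 5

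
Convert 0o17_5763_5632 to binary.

0b1111101111110011101110011010

Each octal digit is 3 bits: 1=001 7=111 5=101 7=111 6=110 3=011 5=101 6=110 3=011 2=010.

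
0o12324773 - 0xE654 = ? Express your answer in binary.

0b1010001100001110100111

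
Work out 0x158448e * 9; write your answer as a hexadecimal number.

Multiply each base-16 digit by 9, carrying:
  e×9 = 126 → write e carry 7
  8×9+7 = 79 → write f carry 4
  4×9+4 = 40 → write 8 carry 2
  4×9+2 = 38 → write 6 carry 2
  8×9+2 = 74 → write a carry 4
  5×9+4 = 49 → write 1 carry 3
  1×9+3 = 12 → write c

0xc1a68fe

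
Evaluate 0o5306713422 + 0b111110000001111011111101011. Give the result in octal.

0o6267107375

0b111110000001111011111101011 = 0o760173753 in octal.
Add column by column in base 8, right to left:
  2+3 = 5
  2+5 = 7
  4+7 = 3 carry 1
  3+3+1 = 7
  1+7 = 0 carry 1
  7+1+1 = 1 carry 1
  6+0+1 = 7
  0+6 = 6
  3+7 = 2 carry 1
  5+0+1 = 6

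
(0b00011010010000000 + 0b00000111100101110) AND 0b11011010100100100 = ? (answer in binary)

0b100100100

Add column by column in base 2, right to left:
  0+0 = 0
  0+1 = 1
  0+1 = 1
  0+1 = 1
  0+0 = 0
  0+1 = 1
  0+0 = 0
  1+0 = 1
  0+1 = 1
  0+1 = 1
  1+1 = 0 carry 1
  0+1+1 = 0 carry 1
  1+0+1 = 0 carry 1
  1+0+1 = 0 carry 1
  final carry 1
Sum = 0b100001110101110; now AND with 0b11011010100100100:
  00100001110101110
& 11011010100100100
= 00000000100100100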